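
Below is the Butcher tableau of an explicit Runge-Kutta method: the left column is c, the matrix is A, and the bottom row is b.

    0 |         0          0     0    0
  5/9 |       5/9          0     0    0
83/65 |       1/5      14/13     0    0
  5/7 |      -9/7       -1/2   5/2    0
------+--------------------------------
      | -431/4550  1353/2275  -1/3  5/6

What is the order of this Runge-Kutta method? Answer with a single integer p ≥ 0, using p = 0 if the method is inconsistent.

2

b = (-431/4550, 1353/2275, -1/3, 5/6)
c = (0, 5/9, 83/65, 5/7)
Ac = (0, 0, 70/117, 341/117)
Σ b_i: (-431/4550)·1 + 1353/2275·1 + (-1/3)·1 + 5/6·1 = 1 ✓
b·c: 1353/2275·5/9 + (-1/3)·83/65 + 5/6·5/7 = 1/2 ✓
b·c²: 1353/2275·25/81 + (-1/3)·6889/4225 + 5/6·25/49 = 729077/11179350 ≠ 1/3 ⇒ order 2.
b·Ac: (-1/3)·70/117 + 5/6·341/117 = 1565/702 ≠ 1/6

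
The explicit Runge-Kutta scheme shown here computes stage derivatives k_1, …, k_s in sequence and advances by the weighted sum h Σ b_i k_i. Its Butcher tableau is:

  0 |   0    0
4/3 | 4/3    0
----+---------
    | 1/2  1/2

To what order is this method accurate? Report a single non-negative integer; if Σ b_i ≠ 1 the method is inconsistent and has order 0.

b = (1/2, 1/2)
c = (0, 4/3)
Σ b_i: 1/2·1 + 1/2·1 = 1 ✓
b·c: 1/2·4/3 = 2/3 ≠ 1/2 ⇒ order 1.

1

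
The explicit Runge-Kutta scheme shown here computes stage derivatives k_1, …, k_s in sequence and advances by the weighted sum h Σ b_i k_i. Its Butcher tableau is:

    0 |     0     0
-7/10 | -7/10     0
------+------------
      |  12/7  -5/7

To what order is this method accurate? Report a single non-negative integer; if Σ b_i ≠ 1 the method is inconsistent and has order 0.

2

b = (12/7, -5/7)
c = (0, -7/10)
Σ b_i: 12/7·1 + (-5/7)·1 = 1 ✓
b·c: (-5/7)·(-7/10) = 1/2 ✓; 2 stages ⇒ order 2.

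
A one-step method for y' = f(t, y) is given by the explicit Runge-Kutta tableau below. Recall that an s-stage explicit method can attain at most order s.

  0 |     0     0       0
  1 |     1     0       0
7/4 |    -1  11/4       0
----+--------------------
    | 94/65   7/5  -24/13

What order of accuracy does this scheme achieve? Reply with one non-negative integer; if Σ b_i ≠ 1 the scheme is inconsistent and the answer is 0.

1

b = (94/65, 7/5, -24/13)
c = (0, 1, 7/4)
Ac = (0, 0, 11/4)
Σ b_i: 94/65·1 + 7/5·1 + (-24/13)·1 = 1 ✓
b·c: 7/5·1 + (-24/13)·7/4 = -119/65 ≠ 1/2 ⇒ order 1.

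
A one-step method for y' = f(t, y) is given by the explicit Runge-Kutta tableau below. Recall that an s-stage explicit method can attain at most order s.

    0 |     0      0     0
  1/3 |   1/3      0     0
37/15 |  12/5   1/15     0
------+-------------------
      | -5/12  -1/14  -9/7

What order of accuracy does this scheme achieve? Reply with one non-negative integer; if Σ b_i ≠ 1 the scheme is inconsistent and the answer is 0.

0

b = (-5/12, -1/14, -9/7)
c = (0, 1/3, 37/15)
Ac = (0, 0, 1/45)
Σ b_i: (-5/12)·1 + (-1/14)·1 + (-9/7)·1 = -149/84 ≠ 1 ⇒ order 0.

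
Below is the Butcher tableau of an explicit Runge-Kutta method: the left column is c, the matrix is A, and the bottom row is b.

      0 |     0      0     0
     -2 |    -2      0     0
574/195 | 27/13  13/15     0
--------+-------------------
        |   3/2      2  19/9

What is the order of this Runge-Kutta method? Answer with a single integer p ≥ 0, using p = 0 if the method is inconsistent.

b = (3/2, 2, 19/9)
c = (0, -2, 574/195)
Ac = (0, 0, -26/15)
Σ b_i: 3/2·1 + 2·1 + 19/9·1 = 101/18 ≠ 1 ⇒ order 0.

0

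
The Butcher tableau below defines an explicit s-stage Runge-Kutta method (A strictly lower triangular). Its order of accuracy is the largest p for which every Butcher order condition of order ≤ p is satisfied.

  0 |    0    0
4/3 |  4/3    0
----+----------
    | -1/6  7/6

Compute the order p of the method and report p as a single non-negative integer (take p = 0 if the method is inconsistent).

b = (-1/6, 7/6)
c = (0, 4/3)
Σ b_i: (-1/6)·1 + 7/6·1 = 1 ✓
b·c: 7/6·4/3 = 14/9 ≠ 1/2 ⇒ order 1.

1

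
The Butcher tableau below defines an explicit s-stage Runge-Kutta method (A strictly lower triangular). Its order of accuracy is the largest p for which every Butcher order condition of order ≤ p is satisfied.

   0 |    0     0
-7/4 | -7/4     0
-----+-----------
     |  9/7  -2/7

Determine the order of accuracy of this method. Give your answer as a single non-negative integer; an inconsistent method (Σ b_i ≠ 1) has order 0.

b = (9/7, -2/7)
c = (0, -7/4)
Σ b_i: 9/7·1 + (-2/7)·1 = 1 ✓
b·c: (-2/7)·(-7/4) = 1/2 ✓; 2 stages ⇒ order 2.

2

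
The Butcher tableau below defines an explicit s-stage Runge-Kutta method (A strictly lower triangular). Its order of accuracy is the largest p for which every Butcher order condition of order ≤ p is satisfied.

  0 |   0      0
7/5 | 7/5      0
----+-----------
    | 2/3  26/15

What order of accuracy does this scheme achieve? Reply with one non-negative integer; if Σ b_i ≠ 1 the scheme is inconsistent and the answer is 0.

0

b = (2/3, 26/15)
c = (0, 7/5)
Σ b_i: 2/3·1 + 26/15·1 = 12/5 ≠ 1 ⇒ order 0.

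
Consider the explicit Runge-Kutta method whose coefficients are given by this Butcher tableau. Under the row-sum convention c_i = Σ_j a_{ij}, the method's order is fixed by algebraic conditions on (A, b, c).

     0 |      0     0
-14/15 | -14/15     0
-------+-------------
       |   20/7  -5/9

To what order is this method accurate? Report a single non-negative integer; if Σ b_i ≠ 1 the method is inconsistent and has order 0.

0

b = (20/7, -5/9)
c = (0, -14/15)
Σ b_i: 20/7·1 + (-5/9)·1 = 145/63 ≠ 1 ⇒ order 0.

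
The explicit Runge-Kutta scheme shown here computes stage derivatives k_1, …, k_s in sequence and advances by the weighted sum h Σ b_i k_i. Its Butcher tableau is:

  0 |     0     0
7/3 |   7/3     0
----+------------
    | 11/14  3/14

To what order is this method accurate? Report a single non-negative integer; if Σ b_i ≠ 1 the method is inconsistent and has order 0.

2

b = (11/14, 3/14)
c = (0, 7/3)
Σ b_i: 11/14·1 + 3/14·1 = 1 ✓
b·c: 3/14·7/3 = 1/2 ✓; 2 stages ⇒ order 2.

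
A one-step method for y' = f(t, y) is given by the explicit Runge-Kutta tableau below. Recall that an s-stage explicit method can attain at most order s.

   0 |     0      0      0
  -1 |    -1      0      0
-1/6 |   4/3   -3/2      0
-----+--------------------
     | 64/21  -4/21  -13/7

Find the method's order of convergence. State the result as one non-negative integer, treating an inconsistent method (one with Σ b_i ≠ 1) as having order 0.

b = (64/21, -4/21, -13/7)
c = (0, -1, -1/6)
Ac = (0, 0, 3/2)
Σ b_i: 64/21·1 + (-4/21)·1 + (-13/7)·1 = 1 ✓
b·c: (-4/21)·(-1) + (-13/7)·(-1/6) = 1/2 ✓
b·c²: (-4/21)·1 + (-13/7)·1/36 = -61/252 ≠ 1/3 ⇒ order 2.
b·Ac: (-13/7)·3/2 = -39/14 ≠ 1/6

2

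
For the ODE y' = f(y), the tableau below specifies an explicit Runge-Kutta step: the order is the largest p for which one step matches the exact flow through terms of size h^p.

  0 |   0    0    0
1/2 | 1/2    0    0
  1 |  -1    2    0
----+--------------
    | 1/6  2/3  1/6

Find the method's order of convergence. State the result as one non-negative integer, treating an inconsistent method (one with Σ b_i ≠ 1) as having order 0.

b = (1/6, 2/3, 1/6)
c = (0, 1/2, 1)
Ac = (0, 0, 1)
Σ b_i: 1/6·1 + 2/3·1 + 1/6·1 = 1 ✓
b·c: 2/3·1/2 + 1/6·1 = 1/2 ✓
b·c²: 2/3·1/4 + 1/6·1 = 1/3 ✓
b·Ac: 1/6·1 = 1/6 ✓; 3 stages ⇒ order 3.

3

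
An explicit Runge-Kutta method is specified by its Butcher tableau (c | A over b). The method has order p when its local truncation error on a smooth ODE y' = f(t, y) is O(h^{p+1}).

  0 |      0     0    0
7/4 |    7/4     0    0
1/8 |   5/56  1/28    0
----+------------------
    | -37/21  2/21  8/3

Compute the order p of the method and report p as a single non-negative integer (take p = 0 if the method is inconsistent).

3

b = (-37/21, 2/21, 8/3)
c = (0, 7/4, 1/8)
Ac = (0, 0, 1/16)
Σ b_i: (-37/21)·1 + 2/21·1 + 8/3·1 = 1 ✓
b·c: 2/21·7/4 + 8/3·1/8 = 1/2 ✓
b·c²: 2/21·49/16 + 8/3·1/64 = 1/3 ✓
b·Ac: 8/3·1/16 = 1/6 ✓; 3 stages ⇒ order 3.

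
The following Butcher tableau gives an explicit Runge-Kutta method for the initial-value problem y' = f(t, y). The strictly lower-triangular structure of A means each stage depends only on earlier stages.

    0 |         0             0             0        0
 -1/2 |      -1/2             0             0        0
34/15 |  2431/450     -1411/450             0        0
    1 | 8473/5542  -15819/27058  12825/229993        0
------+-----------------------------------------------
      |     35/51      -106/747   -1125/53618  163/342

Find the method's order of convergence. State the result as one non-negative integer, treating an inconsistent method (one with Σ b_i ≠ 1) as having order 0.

b = (35/51, -106/747, -1125/53618, 163/342)
c = (0, -1/2, 34/15, 1)
Ac = (0, 0, 1411/900, 273/652)
Σ b_i: 35/51·1 + (-106/747)·1 + (-1125/53618)·1 + 163/342·1 = 1 ✓
b·c: (-106/747)·(-1/2) + (-1125/53618)·34/15 + 163/342·1 = 1/2 ✓
b·c²: (-106/747)·1/4 + (-1125/53618)·1156/225 + 163/342·1 = 1/3 ✓
b·Ac: (-1125/53618)·1411/900 + 163/342·273/652 = 1/6 ✓
b·c³: (-106/747)·(-1/8) + (-1125/53618)·39304/3375 + 163/342·1 = 1/4 ✓
b·(c∘Ac): (-1125/53618)·23987/6750 + 163/342·273/652 = 1/8 ✓
b·Ac²: (-1125/53618)·(-1411/1800) + 163/342·183/1304 = 1/12 ✓
b·A²c: 163/342·57/652 = 1/24 ✓; 4 stages ⇒ order 4.

4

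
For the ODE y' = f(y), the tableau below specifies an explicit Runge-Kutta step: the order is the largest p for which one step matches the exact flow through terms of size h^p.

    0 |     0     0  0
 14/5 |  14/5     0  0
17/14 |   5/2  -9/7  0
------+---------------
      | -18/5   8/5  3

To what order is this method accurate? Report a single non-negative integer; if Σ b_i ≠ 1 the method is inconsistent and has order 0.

b = (-18/5, 8/5, 3)
c = (0, 14/5, 17/14)
Ac = (0, 0, -18/5)
Σ b_i: (-18/5)·1 + 8/5·1 + 3·1 = 1 ✓
b·c: 8/5·14/5 + 3·17/14 = 2843/350 ≠ 1/2 ⇒ order 1.

1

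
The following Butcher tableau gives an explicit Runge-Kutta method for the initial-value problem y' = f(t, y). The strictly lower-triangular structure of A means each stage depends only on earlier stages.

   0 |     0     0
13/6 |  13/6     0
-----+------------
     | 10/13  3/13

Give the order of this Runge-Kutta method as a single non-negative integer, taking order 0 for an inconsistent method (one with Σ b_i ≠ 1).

2

b = (10/13, 3/13)
c = (0, 13/6)
Σ b_i: 10/13·1 + 3/13·1 = 1 ✓
b·c: 3/13·13/6 = 1/2 ✓; 2 stages ⇒ order 2.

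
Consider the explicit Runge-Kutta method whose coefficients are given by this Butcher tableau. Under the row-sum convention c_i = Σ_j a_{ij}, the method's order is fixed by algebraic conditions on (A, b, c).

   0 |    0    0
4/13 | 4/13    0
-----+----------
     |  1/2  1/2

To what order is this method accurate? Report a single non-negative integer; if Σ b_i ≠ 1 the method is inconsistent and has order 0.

b = (1/2, 1/2)
c = (0, 4/13)
Σ b_i: 1/2·1 + 1/2·1 = 1 ✓
b·c: 1/2·4/13 = 2/13 ≠ 1/2 ⇒ order 1.

1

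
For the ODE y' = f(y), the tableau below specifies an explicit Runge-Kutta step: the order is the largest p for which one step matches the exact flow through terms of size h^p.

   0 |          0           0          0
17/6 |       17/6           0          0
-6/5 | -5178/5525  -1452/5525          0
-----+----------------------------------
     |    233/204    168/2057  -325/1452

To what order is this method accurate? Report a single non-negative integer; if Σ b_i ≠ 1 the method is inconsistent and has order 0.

b = (233/204, 168/2057, -325/1452)
c = (0, 17/6, -6/5)
Ac = (0, 0, -242/325)
Σ b_i: 233/204·1 + 168/2057·1 + (-325/1452)·1 = 1 ✓
b·c: 168/2057·17/6 + (-325/1452)·(-6/5) = 1/2 ✓
b·c²: 168/2057·289/36 + (-325/1452)·36/25 = 1/3 ✓
b·Ac: (-325/1452)·(-242/325) = 1/6 ✓; 3 stages ⇒ order 3.

3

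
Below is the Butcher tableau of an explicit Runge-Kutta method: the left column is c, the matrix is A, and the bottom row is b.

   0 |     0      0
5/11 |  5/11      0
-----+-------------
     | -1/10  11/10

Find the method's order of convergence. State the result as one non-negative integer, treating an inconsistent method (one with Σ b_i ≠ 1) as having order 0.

b = (-1/10, 11/10)
c = (0, 5/11)
Σ b_i: (-1/10)·1 + 11/10·1 = 1 ✓
b·c: 11/10·5/11 = 1/2 ✓; 2 stages ⇒ order 2.

2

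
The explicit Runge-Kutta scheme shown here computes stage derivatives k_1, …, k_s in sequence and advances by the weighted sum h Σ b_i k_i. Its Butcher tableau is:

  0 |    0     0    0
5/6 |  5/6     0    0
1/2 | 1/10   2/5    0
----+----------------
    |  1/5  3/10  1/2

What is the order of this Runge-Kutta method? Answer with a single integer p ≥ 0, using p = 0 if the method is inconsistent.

3

b = (1/5, 3/10, 1/2)
c = (0, 5/6, 1/2)
Ac = (0, 0, 1/3)
Σ b_i: 1/5·1 + 3/10·1 + 1/2·1 = 1 ✓
b·c: 3/10·5/6 + 1/2·1/2 = 1/2 ✓
b·c²: 3/10·25/36 + 1/2·1/4 = 1/3 ✓
b·Ac: 1/2·1/3 = 1/6 ✓; 3 stages ⇒ order 3.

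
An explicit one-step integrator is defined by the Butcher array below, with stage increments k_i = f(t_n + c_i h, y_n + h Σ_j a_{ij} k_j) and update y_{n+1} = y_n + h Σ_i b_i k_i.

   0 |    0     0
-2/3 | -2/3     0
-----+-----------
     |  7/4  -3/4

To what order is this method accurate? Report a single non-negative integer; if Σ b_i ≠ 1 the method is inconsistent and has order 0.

2

b = (7/4, -3/4)
c = (0, -2/3)
Σ b_i: 7/4·1 + (-3/4)·1 = 1 ✓
b·c: (-3/4)·(-2/3) = 1/2 ✓; 2 stages ⇒ order 2.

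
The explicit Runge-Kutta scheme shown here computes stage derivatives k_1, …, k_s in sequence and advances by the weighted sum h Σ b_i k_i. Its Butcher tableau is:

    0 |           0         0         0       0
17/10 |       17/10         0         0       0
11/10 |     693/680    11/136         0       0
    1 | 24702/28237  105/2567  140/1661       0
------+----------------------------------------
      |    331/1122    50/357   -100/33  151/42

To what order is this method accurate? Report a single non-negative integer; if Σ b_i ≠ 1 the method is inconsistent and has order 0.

4

b = (331/1122, 50/357, -100/33, 151/42)
c = (0, 17/10, 11/10, 1)
Ac = (0, 0, 11/80, 49/302)
Σ b_i: 331/1122·1 + 50/357·1 + (-100/33)·1 + 151/42·1 = 1 ✓
b·c: 50/357·17/10 + (-100/33)·11/10 + 151/42·1 = 1/2 ✓
b·c²: 50/357·289/100 + (-100/33)·121/100 + 151/42·1 = 1/3 ✓
b·Ac: (-100/33)·11/80 + 151/42·49/302 = 1/6 ✓
b·c³: 50/357·4913/1000 + (-100/33)·1331/1000 + 151/42·1 = 1/4 ✓
b·(c∘Ac): (-100/33)·121/800 + 151/42·49/302 = 1/8 ✓
b·Ac²: (-100/33)·187/800 + 151/42·133/604 = 1/12 ✓
b·A²c: 151/42·7/604 = 1/24 ✓; 4 stages ⇒ order 4.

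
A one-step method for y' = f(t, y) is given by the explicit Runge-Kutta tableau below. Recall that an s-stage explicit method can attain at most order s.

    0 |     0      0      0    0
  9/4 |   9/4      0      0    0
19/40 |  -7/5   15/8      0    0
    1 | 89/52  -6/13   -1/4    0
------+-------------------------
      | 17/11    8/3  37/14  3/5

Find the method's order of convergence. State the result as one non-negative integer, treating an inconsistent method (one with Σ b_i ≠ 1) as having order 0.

b = (17/11, 8/3, 37/14, 3/5)
c = (0, 9/4, 19/40, 1)
Ac = (0, 0, 135/32, -2407/2080)
Σ b_i: 17/11·1 + 8/3·1 + 37/14·1 + 3/5·1 = 17221/2310 ≠ 1 ⇒ order 0.

0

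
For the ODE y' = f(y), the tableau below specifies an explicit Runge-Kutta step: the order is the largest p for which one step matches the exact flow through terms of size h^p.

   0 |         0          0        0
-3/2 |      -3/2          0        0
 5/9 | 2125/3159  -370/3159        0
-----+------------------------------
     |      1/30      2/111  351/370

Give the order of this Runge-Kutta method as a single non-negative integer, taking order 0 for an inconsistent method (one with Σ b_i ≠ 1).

3

b = (1/30, 2/111, 351/370)
c = (0, -3/2, 5/9)
Ac = (0, 0, 185/1053)
Σ b_i: 1/30·1 + 2/111·1 + 351/370·1 = 1 ✓
b·c: 2/111·(-3/2) + 351/370·5/9 = 1/2 ✓
b·c²: 2/111·9/4 + 351/370·25/81 = 1/3 ✓
b·Ac: 351/370·185/1053 = 1/6 ✓; 3 stages ⇒ order 3.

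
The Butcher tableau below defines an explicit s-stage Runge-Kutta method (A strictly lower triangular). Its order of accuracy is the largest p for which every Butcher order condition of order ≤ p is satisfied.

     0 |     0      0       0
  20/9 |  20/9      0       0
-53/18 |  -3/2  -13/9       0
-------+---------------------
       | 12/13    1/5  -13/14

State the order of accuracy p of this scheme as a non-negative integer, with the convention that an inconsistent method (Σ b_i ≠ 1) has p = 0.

b = (12/13, 1/5, -13/14)
c = (0, 20/9, -53/18)
Ac = (0, 0, -260/81)
Σ b_i: 12/13·1 + 1/5·1 + (-13/14)·1 = 177/910 ≠ 1 ⇒ order 0.

0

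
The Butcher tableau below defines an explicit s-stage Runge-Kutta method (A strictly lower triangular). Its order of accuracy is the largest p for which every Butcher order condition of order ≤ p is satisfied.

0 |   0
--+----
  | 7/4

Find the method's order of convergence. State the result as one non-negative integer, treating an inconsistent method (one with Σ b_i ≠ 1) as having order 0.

b = (7/4)
c = (0)
Σ b_i: 7/4·1 = 7/4 ≠ 1 ⇒ order 0.

0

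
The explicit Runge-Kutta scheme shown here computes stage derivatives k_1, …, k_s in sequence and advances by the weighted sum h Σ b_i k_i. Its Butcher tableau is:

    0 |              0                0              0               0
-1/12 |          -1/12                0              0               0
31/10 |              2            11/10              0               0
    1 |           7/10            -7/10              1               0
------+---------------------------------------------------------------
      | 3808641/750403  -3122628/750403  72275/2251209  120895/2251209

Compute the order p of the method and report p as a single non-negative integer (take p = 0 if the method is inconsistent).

3

b = (3808641/750403, -3122628/750403, 72275/2251209, 120895/2251209)
c = (0, -1/12, 31/10, 1)
Ac = (0, 0, -11/120, 379/120)
Σ b_i: 3808641/750403·1 + (-3122628/750403)·1 + 72275/2251209·1 + 120895/2251209·1 = 1 ✓
b·c: (-3122628/750403)·(-1/12) + 72275/2251209·31/10 + 120895/2251209·1 = 1/2 ✓
b·c²: (-3122628/750403)·1/144 + 72275/2251209·961/100 + 120895/2251209·1 = 1/3 ✓
b·Ac: 72275/2251209·(-11/120) + 120895/2251209·379/120 = 1/6 ✓
b·c³: (-3122628/750403)·(-1/1728) + 72275/2251209·29791/1000 + 120895/2251209·1 = 547070581/540290160 ≠ 1/4 ⇒ order 3.
b·(c∘Ac): 72275/2251209·(-341/1200) + 120895/2251209·379/120 = 5780617/36019344 ≠ 1/8
b·Ac²: 72275/2251209·11/1440 + 120895/2251209·69157/7200 = 34852961/67536270 ≠ 1/12
b·A²c: 120895/2251209·(-11/120) = -265969/54029016 ≠ 1/24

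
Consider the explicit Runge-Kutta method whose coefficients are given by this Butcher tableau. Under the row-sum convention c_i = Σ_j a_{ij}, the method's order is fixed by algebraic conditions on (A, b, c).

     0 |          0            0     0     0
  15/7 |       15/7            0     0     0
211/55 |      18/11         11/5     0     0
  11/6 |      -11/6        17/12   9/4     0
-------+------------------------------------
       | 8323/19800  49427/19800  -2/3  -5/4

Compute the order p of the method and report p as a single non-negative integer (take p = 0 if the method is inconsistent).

2

b = (8323/19800, 49427/19800, -2/3, -5/4)
c = (0, 15/7, 211/55, 11/6)
Ac = (0, 0, 33/7, 4492/385)
Σ b_i: 8323/19800·1 + 49427/19800·1 + (-2/3)·1 + (-5/4)·1 = 1 ✓
b·c: 49427/19800·15/7 + (-2/3)·211/55 + (-5/4)·11/6 = 1/2 ✓
b·c²: 49427/19800·225/49 + (-2/3)·44521/3025 + (-5/4)·121/36 = -7777037/3049200 ≠ 1/3 ⇒ order 2.
b·Ac: (-2/3)·33/7 + (-5/4)·4492/385 = -195/11 ≠ 1/6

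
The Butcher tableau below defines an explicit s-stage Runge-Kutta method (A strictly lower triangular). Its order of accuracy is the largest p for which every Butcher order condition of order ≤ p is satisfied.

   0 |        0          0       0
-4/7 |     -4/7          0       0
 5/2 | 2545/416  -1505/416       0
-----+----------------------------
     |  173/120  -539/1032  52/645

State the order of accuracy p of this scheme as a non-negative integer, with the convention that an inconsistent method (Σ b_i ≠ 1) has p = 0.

b = (173/120, -539/1032, 52/645)
c = (0, -4/7, 5/2)
Ac = (0, 0, 215/104)
Σ b_i: 173/120·1 + (-539/1032)·1 + 52/645·1 = 1 ✓
b·c: (-539/1032)·(-4/7) + 52/645·5/2 = 1/2 ✓
b·c²: (-539/1032)·16/49 + 52/645·25/4 = 1/3 ✓
b·Ac: 52/645·215/104 = 1/6 ✓; 3 stages ⇒ order 3.

3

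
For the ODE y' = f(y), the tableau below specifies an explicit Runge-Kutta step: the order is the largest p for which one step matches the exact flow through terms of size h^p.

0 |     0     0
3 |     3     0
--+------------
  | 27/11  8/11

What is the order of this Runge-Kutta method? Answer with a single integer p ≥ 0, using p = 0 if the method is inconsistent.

b = (27/11, 8/11)
c = (0, 3)
Σ b_i: 27/11·1 + 8/11·1 = 35/11 ≠ 1 ⇒ order 0.

0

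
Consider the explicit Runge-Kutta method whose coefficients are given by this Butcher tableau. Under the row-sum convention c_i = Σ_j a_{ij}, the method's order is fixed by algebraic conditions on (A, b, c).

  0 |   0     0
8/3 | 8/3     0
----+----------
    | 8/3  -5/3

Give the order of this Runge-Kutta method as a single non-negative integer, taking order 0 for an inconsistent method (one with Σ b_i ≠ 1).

1

b = (8/3, -5/3)
c = (0, 8/3)
Σ b_i: 8/3·1 + (-5/3)·1 = 1 ✓
b·c: (-5/3)·8/3 = -40/9 ≠ 1/2 ⇒ order 1.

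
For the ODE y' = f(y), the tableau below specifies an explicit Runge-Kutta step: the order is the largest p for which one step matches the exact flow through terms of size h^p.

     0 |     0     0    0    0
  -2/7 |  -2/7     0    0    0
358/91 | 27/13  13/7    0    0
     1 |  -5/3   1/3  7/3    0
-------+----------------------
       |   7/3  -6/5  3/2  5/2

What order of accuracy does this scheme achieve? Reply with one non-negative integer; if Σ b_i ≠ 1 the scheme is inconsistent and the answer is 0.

b = (7/3, -6/5, 3/2, 5/2)
c = (0, -2/7, 358/91, 1)
Ac = (0, 0, -26/49, 2480/273)
Σ b_i: 7/3·1 + (-6/5)·1 + 3/2·1 + 5/2·1 = 77/15 ≠ 1 ⇒ order 0.

0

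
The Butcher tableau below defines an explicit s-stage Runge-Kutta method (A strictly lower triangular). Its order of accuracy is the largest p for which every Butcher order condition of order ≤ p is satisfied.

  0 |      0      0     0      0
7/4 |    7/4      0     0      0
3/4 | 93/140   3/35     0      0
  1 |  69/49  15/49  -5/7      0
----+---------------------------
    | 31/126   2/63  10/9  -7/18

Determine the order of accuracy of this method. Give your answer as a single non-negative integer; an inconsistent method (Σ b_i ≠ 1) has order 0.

4

b = (31/126, 2/63, 10/9, -7/18)
c = (0, 7/4, 3/4, 1)
Ac = (0, 0, 3/20, 0)
Σ b_i: 31/126·1 + 2/63·1 + 10/9·1 + (-7/18)·1 = 1 ✓
b·c: 2/63·7/4 + 10/9·3/4 + (-7/18)·1 = 1/2 ✓
b·c²: 2/63·49/16 + 10/9·9/16 + (-7/18)·1 = 1/3 ✓
b·Ac: 10/9·3/20 = 1/6 ✓
b·c³: 2/63·343/64 + 10/9·27/64 + (-7/18)·1 = 1/4 ✓
b·(c∘Ac): 10/9·9/80 = 1/8 ✓
b·Ac²: 10/9·21/80 + (-7/18)·15/28 = 1/12 ✓
b·A²c: (-7/18)·(-3/28) = 1/24 ✓; 4 stages ⇒ order 4.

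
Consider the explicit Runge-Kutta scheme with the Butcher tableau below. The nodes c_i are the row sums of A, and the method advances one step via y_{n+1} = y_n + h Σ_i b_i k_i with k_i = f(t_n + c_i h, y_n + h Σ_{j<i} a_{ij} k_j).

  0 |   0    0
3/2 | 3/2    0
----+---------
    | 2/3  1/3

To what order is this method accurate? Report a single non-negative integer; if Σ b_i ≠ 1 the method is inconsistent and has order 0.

b = (2/3, 1/3)
c = (0, 3/2)
Σ b_i: 2/3·1 + 1/3·1 = 1 ✓
b·c: 1/3·3/2 = 1/2 ✓; 2 stages ⇒ order 2.

2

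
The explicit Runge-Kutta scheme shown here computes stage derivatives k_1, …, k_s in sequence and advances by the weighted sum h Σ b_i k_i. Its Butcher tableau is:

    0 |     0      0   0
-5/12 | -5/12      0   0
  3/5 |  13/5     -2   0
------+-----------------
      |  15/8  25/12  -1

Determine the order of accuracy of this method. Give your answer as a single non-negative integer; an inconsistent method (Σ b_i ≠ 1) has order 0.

b = (15/8, 25/12, -1)
c = (0, -5/12, 3/5)
Ac = (0, 0, 5/6)
Σ b_i: 15/8·1 + 25/12·1 + (-1)·1 = 71/24 ≠ 1 ⇒ order 0.

0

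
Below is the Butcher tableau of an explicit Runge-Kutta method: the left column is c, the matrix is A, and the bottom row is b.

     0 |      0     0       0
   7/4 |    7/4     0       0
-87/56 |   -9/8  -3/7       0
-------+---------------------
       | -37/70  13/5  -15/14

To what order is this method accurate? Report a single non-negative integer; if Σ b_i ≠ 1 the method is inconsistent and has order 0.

1

b = (-37/70, 13/5, -15/14)
c = (0, 7/4, -87/56)
Ac = (0, 0, -3/4)
Σ b_i: (-37/70)·1 + 13/5·1 + (-15/14)·1 = 1 ✓
b·c: 13/5·7/4 + (-15/14)·(-87/56) = 24361/3920 ≠ 1/2 ⇒ order 1.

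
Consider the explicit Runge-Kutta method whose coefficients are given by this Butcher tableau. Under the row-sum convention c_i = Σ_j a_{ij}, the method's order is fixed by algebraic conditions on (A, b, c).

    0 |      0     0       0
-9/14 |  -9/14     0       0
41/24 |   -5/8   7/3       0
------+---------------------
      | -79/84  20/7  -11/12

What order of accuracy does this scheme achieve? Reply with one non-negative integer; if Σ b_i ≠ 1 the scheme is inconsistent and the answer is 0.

1

b = (-79/84, 20/7, -11/12)
c = (0, -9/14, 41/24)
Ac = (0, 0, -3/2)
Σ b_i: (-79/84)·1 + 20/7·1 + (-11/12)·1 = 1 ✓
b·c: 20/7·(-9/14) + (-11/12)·41/24 = -48019/14112 ≠ 1/2 ⇒ order 1.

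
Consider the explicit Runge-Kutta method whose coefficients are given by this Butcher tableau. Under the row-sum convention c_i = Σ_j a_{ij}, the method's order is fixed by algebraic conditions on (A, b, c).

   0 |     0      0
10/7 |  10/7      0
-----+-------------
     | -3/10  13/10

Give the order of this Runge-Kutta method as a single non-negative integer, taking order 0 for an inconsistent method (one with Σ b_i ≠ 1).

1

b = (-3/10, 13/10)
c = (0, 10/7)
Σ b_i: (-3/10)·1 + 13/10·1 = 1 ✓
b·c: 13/10·10/7 = 13/7 ≠ 1/2 ⇒ order 1.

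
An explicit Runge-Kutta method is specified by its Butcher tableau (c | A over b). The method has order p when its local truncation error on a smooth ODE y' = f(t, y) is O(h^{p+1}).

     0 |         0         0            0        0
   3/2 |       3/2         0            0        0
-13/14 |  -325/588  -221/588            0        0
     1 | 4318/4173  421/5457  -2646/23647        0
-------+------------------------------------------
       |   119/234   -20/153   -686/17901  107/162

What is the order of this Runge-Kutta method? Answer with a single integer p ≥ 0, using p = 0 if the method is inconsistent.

4

b = (119/234, -20/153, -686/17901, 107/162)
c = (0, 3/2, -13/14, 1)
Ac = (0, 0, -221/392, 47/214)
Σ b_i: 119/234·1 + (-20/153)·1 + (-686/17901)·1 + 107/162·1 = 1 ✓
b·c: (-20/153)·3/2 + (-686/17901)·(-13/14) + 107/162·1 = 1/2 ✓
b·c²: (-20/153)·9/4 + (-686/17901)·169/196 + 107/162·1 = 1/3 ✓
b·Ac: (-686/17901)·(-221/392) + 107/162·47/214 = 1/6 ✓
b·c³: (-20/153)·27/8 + (-686/17901)·(-2197/2744) + 107/162·1 = 1/4 ✓
b·(c∘Ac): (-686/17901)·2873/5488 + 107/162·47/214 = 1/8 ✓
b·Ac²: (-686/17901)·(-663/784) + 107/162·33/428 = 1/12 ✓
b·A²c: 107/162·27/428 = 1/24 ✓; 4 stages ⇒ order 4.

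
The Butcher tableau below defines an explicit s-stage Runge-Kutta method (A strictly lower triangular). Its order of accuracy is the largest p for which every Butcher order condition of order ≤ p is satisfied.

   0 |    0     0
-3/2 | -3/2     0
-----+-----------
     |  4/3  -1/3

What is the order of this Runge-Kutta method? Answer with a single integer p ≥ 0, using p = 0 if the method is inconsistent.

b = (4/3, -1/3)
c = (0, -3/2)
Σ b_i: 4/3·1 + (-1/3)·1 = 1 ✓
b·c: (-1/3)·(-3/2) = 1/2 ✓; 2 stages ⇒ order 2.

2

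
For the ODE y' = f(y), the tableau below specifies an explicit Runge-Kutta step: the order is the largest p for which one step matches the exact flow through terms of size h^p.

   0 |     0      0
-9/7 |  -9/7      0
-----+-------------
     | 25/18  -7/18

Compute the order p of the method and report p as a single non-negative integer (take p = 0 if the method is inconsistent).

b = (25/18, -7/18)
c = (0, -9/7)
Σ b_i: 25/18·1 + (-7/18)·1 = 1 ✓
b·c: (-7/18)·(-9/7) = 1/2 ✓; 2 stages ⇒ order 2.

2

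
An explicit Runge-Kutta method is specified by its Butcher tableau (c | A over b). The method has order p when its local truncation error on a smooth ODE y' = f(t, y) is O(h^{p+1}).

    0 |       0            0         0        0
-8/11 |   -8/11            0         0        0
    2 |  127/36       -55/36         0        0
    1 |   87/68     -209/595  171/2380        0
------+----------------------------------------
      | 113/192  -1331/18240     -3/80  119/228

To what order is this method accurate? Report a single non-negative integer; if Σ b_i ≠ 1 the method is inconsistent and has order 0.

4

b = (113/192, -1331/18240, -3/80, 119/228)
c = (0, -8/11, 2, 1)
Ac = (0, 0, 10/9, 95/238)
Σ b_i: 113/192·1 + (-1331/18240)·1 + (-3/80)·1 + 119/228·1 = 1 ✓
b·c: (-1331/18240)·(-8/11) + (-3/80)·2 + 119/228·1 = 1/2 ✓
b·c²: (-1331/18240)·64/121 + (-3/80)·4 + 119/228·1 = 1/3 ✓
b·Ac: (-3/80)·10/9 + 119/228·95/238 = 1/6 ✓
b·c³: (-1331/18240)·(-512/1331) + (-3/80)·8 + 119/228·1 = 1/4 ✓
b·(c∘Ac): (-3/80)·20/9 + 119/228·95/238 = 1/8 ✓
b·Ac²: (-3/80)·(-80/99) + 119/228·19/187 = 1/12 ✓
b·A²c: 119/228·19/238 = 1/24 ✓; 4 stages ⇒ order 4.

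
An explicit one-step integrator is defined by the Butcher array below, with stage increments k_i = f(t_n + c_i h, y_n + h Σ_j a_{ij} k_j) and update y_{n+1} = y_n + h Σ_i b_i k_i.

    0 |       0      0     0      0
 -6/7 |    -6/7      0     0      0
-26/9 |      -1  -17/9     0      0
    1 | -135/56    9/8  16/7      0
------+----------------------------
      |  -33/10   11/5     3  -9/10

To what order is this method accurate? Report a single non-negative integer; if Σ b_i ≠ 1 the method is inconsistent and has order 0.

1

b = (-33/10, 11/5, 3, -9/10)
c = (0, -6/7, -26/9, 1)
Ac = (0, 0, 34/21, -1907/252)
Σ b_i: (-33/10)·1 + 11/5·1 + 3·1 + (-9/10)·1 = 1 ✓
b·c: 11/5·(-6/7) + 3·(-26/9) + (-9/10)·1 = -481/42 ≠ 1/2 ⇒ order 1.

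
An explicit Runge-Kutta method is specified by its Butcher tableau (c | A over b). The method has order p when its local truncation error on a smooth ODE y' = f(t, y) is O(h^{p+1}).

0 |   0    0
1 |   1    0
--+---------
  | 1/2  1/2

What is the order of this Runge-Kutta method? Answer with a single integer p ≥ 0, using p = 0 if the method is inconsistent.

2

b = (1/2, 1/2)
c = (0, 1)
Σ b_i: 1/2·1 + 1/2·1 = 1 ✓
b·c: 1/2·1 = 1/2 ✓; 2 stages ⇒ order 2.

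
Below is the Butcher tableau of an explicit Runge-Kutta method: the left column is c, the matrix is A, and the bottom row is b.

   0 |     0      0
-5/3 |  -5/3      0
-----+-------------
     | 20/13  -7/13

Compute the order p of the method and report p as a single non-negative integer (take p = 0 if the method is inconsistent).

b = (20/13, -7/13)
c = (0, -5/3)
Σ b_i: 20/13·1 + (-7/13)·1 = 1 ✓
b·c: (-7/13)·(-5/3) = 35/39 ≠ 1/2 ⇒ order 1.

1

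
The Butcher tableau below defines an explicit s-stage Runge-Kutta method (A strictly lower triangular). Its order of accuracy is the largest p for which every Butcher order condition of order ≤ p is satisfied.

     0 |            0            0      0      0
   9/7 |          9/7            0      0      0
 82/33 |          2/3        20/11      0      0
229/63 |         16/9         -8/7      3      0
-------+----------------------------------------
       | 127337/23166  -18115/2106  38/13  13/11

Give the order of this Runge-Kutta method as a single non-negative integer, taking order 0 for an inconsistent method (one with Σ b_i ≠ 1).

2

b = (127337/23166, -18115/2106, 38/13, 13/11)
c = (0, 9/7, 82/33, 229/63)
Ac = (0, 0, 180/77, 3226/539)
Σ b_i: 127337/23166·1 + (-18115/2106)·1 + 38/13·1 + 13/11·1 = 1 ✓
b·c: (-18115/2106)·9/7 + 38/13·82/33 + 13/11·229/63 = 1/2 ✓
b·c²: (-18115/2106)·81/49 + 38/13·6724/1089 + 13/11·52441/3969 = 242792107/12486474 ≠ 1/3 ⇒ order 2.
b·Ac: 38/13·180/77 + 13/11·3226/539 = 1071874/77077 ≠ 1/6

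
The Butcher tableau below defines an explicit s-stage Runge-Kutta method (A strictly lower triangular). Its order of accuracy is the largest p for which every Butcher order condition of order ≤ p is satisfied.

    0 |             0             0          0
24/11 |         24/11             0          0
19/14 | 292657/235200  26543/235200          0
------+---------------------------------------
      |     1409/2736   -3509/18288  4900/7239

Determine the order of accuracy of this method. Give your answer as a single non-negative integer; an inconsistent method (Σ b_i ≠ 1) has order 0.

b = (1409/2736, -3509/18288, 4900/7239)
c = (0, 24/11, 19/14)
Ac = (0, 0, 2413/9800)
Σ b_i: 1409/2736·1 + (-3509/18288)·1 + 4900/7239·1 = 1 ✓
b·c: (-3509/18288)·24/11 + 4900/7239·19/14 = 1/2 ✓
b·c²: (-3509/18288)·576/121 + 4900/7239·361/196 = 1/3 ✓
b·Ac: 4900/7239·2413/9800 = 1/6 ✓; 3 stages ⇒ order 3.

3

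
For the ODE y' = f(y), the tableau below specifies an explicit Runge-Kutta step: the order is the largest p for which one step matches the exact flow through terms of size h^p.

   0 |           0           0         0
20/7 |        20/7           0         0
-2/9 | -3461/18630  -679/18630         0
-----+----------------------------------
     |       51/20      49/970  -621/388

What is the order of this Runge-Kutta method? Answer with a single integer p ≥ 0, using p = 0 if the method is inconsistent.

3

b = (51/20, 49/970, -621/388)
c = (0, 20/7, -2/9)
Ac = (0, 0, -194/1863)
Σ b_i: 51/20·1 + 49/970·1 + (-621/388)·1 = 1 ✓
b·c: 49/970·20/7 + (-621/388)·(-2/9) = 1/2 ✓
b·c²: 49/970·400/49 + (-621/388)·4/81 = 1/3 ✓
b·Ac: (-621/388)·(-194/1863) = 1/6 ✓; 3 stages ⇒ order 3.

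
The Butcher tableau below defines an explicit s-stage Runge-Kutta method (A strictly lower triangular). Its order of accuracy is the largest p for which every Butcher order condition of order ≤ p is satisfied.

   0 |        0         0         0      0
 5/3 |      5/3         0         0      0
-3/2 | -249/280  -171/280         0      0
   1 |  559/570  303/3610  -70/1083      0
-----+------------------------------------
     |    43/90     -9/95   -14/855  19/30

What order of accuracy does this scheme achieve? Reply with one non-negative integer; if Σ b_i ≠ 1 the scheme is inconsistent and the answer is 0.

b = (43/90, -9/95, -14/855, 19/30)
c = (0, 5/3, -3/2, 1)
Ac = (0, 0, -57/56, 9/38)
Σ b_i: 43/90·1 + (-9/95)·1 + (-14/855)·1 + 19/30·1 = 1 ✓
b·c: (-9/95)·5/3 + (-14/855)·(-3/2) + 19/30·1 = 1/2 ✓
b·c²: (-9/95)·25/9 + (-14/855)·9/4 + 19/30·1 = 1/3 ✓
b·Ac: (-14/855)·(-57/56) + 19/30·9/38 = 1/6 ✓
b·c³: (-9/95)·125/27 + (-14/855)·(-27/8) + 19/30·1 = 1/4 ✓
b·(c∘Ac): (-14/855)·171/112 + 19/30·9/38 = 1/8 ✓
b·Ac²: (-14/855)·(-95/56) + 19/30·5/57 = 1/12 ✓
b·A²c: 19/30·5/76 = 1/24 ✓; 4 stages ⇒ order 4.

4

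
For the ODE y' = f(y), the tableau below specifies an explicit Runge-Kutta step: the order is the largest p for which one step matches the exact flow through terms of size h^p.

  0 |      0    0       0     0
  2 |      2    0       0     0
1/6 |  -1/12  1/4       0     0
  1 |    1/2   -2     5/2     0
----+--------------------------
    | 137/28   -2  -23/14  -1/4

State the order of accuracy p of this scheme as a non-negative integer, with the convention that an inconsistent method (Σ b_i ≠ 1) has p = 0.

1

b = (137/28, -2, -23/14, -1/4)
c = (0, 2, 1/6, 1)
Ac = (0, 0, 1/2, -43/12)
Σ b_i: 137/28·1 + (-2)·1 + (-23/14)·1 + (-1/4)·1 = 1 ✓
b·c: (-2)·2 + (-23/14)·1/6 + (-1/4)·1 = -95/21 ≠ 1/2 ⇒ order 1.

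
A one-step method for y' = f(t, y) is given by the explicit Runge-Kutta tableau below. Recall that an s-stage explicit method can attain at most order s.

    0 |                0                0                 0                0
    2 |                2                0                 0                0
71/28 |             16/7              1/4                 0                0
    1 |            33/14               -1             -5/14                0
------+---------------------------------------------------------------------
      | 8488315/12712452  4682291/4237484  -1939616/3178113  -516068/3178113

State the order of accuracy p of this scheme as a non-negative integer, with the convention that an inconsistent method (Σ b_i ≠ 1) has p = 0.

3

b = (8488315/12712452, 4682291/4237484, -1939616/3178113, -516068/3178113)
c = (0, 2, 71/28, 1)
Ac = (0, 0, 1/2, -1139/392)
Σ b_i: 8488315/12712452·1 + 4682291/4237484·1 + (-1939616/3178113)·1 + (-516068/3178113)·1 = 1 ✓
b·c: 4682291/4237484·2 + (-1939616/3178113)·71/28 + (-516068/3178113)·1 = 1/2 ✓
b·c²: 4682291/4237484·4 + (-1939616/3178113)·5041/784 + (-516068/3178113)·1 = 1/3 ✓
b·Ac: (-1939616/3178113)·1/2 + (-516068/3178113)·(-1139/392) = 1/6 ✓
b·c³: 4682291/4237484·8 + (-1939616/3178113)·357911/21952 + (-516068/3178113)·1 = -18882805/14831194 ≠ 1/4 ⇒ order 3.
b·(c∘Ac): (-1939616/3178113)·71/56 + (-516068/3178113)·(-1139/392) = -639775/2118742 ≠ 1/8
b·Ac²: (-1939616/3178113)·1 + (-516068/3178113)·(-69109/10976) = 73345501/177974328 ≠ 1/12
b·A²c: (-516068/3178113)·(-5/28) = 92155/3178113 ≠ 1/24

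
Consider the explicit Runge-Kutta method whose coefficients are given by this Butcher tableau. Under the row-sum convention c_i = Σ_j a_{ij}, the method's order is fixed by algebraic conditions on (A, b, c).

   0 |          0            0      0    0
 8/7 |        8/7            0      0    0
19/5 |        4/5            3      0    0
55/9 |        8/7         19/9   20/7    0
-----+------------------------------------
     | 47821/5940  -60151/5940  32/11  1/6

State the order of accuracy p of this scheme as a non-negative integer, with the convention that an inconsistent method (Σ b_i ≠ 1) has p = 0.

b = (47821/5940, -60151/5940, 32/11, 1/6)
c = (0, 8/7, 19/5, 55/9)
Ac = (0, 0, 24/7, 836/63)
Σ b_i: 47821/5940·1 + (-60151/5940)·1 + 32/11·1 + 1/6·1 = 1 ✓
b·c: (-60151/5940)·8/7 + 32/11·19/5 + 1/6·55/9 = 1/2 ✓
b·c²: (-60151/5940)·64/49 + 32/11·361/25 + 1/6·3025/81 = 32749109/935550 ≠ 1/3 ⇒ order 2.
b·Ac: 32/11·24/7 + 1/6·836/63 = 25334/2079 ≠ 1/6

2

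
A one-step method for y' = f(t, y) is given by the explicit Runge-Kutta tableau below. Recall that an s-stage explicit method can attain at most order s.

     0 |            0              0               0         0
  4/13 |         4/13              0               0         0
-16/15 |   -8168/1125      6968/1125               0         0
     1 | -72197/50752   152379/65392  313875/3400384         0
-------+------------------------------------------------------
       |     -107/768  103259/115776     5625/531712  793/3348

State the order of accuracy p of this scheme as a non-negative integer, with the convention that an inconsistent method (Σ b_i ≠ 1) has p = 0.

b = (-107/768, 103259/115776, 5625/531712, 793/3348)
c = (0, 4/13, -16/15, 1)
Ac = (0, 0, 2144/1125, 981/1586)
Σ b_i: (-107/768)·1 + 103259/115776·1 + 5625/531712·1 + 793/3348·1 = 1 ✓
b·c: 103259/115776·4/13 + 5625/531712·(-16/15) + 793/3348·1 = 1/2 ✓
b·c²: 103259/115776·16/169 + 5625/531712·256/225 + 793/3348·1 = 1/3 ✓
b·Ac: 5625/531712·2144/1125 + 793/3348·981/1586 = 1/6 ✓
b·c³: 103259/115776·64/2197 + 5625/531712·(-4096/3375) + 793/3348·1 = 1/4 ✓
b·(c∘Ac): 5625/531712·(-34304/16875) + 793/3348·981/1586 = 1/8 ✓
b·Ac²: 5625/531712·8576/14625 + 793/3348·3357/10309 = 1/12 ✓
b·A²c: 793/3348·279/1586 = 1/24 ✓; 4 stages ⇒ order 4.

4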